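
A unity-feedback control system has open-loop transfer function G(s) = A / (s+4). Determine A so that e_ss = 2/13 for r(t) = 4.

The open loop has no poles at the origin → type 0 system.
K_p = lim_{s→0} G(s) = A / (4) = 0.25·A.
e_ss = 4/(1 + K_p) = 2/13 ⇒ 1 + 0.25·A = 26 ⇒ A = 100.

100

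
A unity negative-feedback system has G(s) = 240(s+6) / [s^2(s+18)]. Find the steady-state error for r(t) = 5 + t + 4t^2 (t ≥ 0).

0.1

System type = 2 (two poles at s=0). Taking each input component in turn:
  • 5: tracked with zero error.
  • t: tracked with zero error.
  • 4t^2: e_ss = 8/K_a with K_a=80 → 0.1.
Total e_ss = 0.1.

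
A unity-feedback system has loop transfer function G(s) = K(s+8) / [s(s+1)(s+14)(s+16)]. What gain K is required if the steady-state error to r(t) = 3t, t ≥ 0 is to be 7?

12

The open loop has one pole at the origin → type 1 system.
K_v = lim_{s→0} s·G(s) = K·8 / (1·14·16) = (1/28)·K.
e_ss = 3/K_v = 7 ⇒ K_v = 3/7 ⇒ K = (3/7)/(1/28) = 12.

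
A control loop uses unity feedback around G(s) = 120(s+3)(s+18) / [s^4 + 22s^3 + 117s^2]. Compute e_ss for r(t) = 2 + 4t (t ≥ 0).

The denominator has no term below 117s^2 — 2 poles at s=0, type 2. Treating each term separately:
  • 2: tracked with zero error.
  • 4t: tracked with zero error.
Total e_ss = 0.

0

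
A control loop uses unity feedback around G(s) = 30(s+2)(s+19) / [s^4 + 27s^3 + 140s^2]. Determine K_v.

K_v = lim_{s→0} s·G(s); with 2 poles at the origin the limit diverges, so K_v = ∞.

infinity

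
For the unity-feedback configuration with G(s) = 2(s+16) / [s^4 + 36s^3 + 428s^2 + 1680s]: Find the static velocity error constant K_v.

Factoring s from the denominator leaves a polynomial with constant term 1680, so the system is type 1.
K_v = lim_{s→0} s·G(s) = 2·16 / 1680 = 2/105.

2/105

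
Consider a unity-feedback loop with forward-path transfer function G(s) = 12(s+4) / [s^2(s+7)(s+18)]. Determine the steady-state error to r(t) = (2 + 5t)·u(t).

0

G(s) has two factors of s in the denominator, so the system is type 2. By superposition:
  • 2: tracked with zero error.
  • 5t: tracked with zero error.
Total e_ss = 0.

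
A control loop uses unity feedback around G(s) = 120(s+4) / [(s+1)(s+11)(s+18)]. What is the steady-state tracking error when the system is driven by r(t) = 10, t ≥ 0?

330/113

System type = 0 (no poles at s=0).
K_p = lim_{s→0} G(s) = 120·4 / (1·11·18) = 80/33.
e_ss = 10/(1 + K_p) = 10/(113/33) = 330/113.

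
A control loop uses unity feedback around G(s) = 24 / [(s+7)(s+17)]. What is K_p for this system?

G(s) has no factors of s in the denominator, so the system is type 0.
K_p = lim_{s→0} G(s) = 24 / (7·17) = 24/119.

24/119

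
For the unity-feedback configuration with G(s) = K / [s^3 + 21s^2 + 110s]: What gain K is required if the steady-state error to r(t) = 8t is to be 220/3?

12

Lowest-order denominator term is 110s, so the open loop has 1 pole at the origin → type 1 system.
K_v = lim_{s→0} s·G(s) = K / 110 = (1/110)·K.
e_ss = 8/K_v = 220/3 ⇒ K_v = 6/55 ⇒ K = (6/55)/(1/110) = 12.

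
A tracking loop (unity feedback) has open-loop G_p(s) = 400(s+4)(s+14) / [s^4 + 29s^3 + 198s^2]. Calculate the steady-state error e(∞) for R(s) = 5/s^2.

0

Lowest-order denominator term is 198s^2, so the open loop has 2 poles at the origin → type 2 system.
K_v = ∞ for a type-2 system; e_ss to a ramp is zero.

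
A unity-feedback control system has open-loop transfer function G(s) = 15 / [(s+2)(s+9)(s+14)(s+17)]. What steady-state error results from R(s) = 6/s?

8568/1433

System type = 0 (no poles at s=0).
K_p = lim_{s→0} G(s) = 15 / (2·9·14·17) = 5/1428.
e_ss = 6/(1 + K_p) = 6/(1433/1428) = 8568/1433.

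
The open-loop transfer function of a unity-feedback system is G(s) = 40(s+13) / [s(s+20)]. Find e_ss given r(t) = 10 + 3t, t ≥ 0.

3/26

G(s) has one factor of s in the denominator, so the system is type 1. By superposition:
  • 10: tracked with zero error.
  • 3t: e_ss = 3/K_v with K_v=26 → 3/26.
Total e_ss = 3/26.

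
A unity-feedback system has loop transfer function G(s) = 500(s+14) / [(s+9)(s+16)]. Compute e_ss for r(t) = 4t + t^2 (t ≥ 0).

No free integrators in G(s): this is a type 0 system. Treating each term separately:
  • 4t: a type-0 system cannot track it, e_ss → ∞.
  • t^2: a type-0 system cannot track it, e_ss → ∞.
The unbounded component dominates.

infinity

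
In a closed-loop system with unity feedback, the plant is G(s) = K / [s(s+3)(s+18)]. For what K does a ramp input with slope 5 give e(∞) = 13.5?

System type = 1 (one pole at s=0).
K_v = lim_{s→0} s·G(s) = K / (3·18) = (1/54)·K.
e_ss = 5/K_v = 13.5 ⇒ K_v = 10/27 ⇒ K = (10/27)/(1/54) = 20.

20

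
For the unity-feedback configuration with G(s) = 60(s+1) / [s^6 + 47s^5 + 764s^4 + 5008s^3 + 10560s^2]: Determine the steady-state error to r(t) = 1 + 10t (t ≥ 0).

0

Factoring s^2 from the denominator leaves a polynomial with constant term 10560, so the system is type 2. Treating each term separately:
  • 1: tracked with zero error.
  • 10t: tracked with zero error.
Total e_ss = 0.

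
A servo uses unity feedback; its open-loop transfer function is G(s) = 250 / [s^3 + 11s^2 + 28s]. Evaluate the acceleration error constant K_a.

Lowest-order denominator term is 28s, so the open loop has 1 pole at the origin → type 1 system.
K_a = lim_{s→0} s^2·G(s) = 0 (the extra factor of s kills the finite limit).

0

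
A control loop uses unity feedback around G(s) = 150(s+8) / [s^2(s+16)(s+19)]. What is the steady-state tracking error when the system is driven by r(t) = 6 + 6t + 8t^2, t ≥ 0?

304/75

System type = 2 (two poles at s=0). Treating each term separately:
  • 6: tracked with zero error.
  • 6t: tracked with zero error.
  • 8t^2: e_ss = 16/K_a with K_a=75/19 → 304/75.
Total e_ss = 304/75.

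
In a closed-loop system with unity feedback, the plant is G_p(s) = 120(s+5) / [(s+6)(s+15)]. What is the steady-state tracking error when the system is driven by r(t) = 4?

12/23

G_p(s) has no factors of s in the denominator, so the system is type 0.
K_p = lim_{s→0} G_p(s) = 120·5 / (6·15) = 20/3.
e_ss = 4/(1 + K_p) = 4/(23/3) = 12/23.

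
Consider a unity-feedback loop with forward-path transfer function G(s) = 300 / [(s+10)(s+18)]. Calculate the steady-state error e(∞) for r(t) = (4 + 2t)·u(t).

infinity

No free integrators in G(s): this is a type 0 system. Treating each term separately:
  • 4: e_ss = 4/(1+K_p) with K_p=5/3 → 1.5.
  • 2t: a type-0 system cannot track it, e_ss → ∞.
The unbounded component dominates.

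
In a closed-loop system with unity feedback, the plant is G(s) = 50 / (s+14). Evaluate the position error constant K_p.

The open loop has no poles at the origin → type 0 system.
K_p = lim_{s→0} G(s) = 50 / (14) = 25/7.

25/7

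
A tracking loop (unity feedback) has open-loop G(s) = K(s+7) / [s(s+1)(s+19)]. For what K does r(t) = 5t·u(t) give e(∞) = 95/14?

2

The open loop has one pole at the origin → type 1 system.
K_v = lim_{s→0} s·G(s) = K·7 / (1·19) = (7/19)·K.
e_ss = 5/K_v = 95/14 ⇒ K_v = 14/19 ⇒ K = (14/19)/(7/19) = 2.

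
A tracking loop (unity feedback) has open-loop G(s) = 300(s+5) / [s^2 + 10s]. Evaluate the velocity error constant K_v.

150

Lowest-order denominator term is 10s, so the open loop has 1 pole at the origin → type 1 system.
K_v = lim_{s→0} s·G(s) = 300·5 / 10 = 150.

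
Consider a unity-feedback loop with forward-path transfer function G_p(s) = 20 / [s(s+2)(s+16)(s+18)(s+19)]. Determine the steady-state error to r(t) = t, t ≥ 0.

547.2

System type = 1 (one pole at s=0).
K_v = lim_{s→0} s·G_p(s) = 20 / (2·16·18·19) = 5/2736.
e_ss = 1/K_v = 1/(5/2736) = 547.2.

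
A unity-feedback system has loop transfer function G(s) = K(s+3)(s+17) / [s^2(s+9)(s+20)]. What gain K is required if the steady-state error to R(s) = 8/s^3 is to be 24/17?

20

Two free integrators in G(s): this is a type 2 system.
K_a = lim_{s→0} s^2·G(s) = K·3·17 / (9·20) = (17/60)·K.
e_ss = 8/K_a = 24/17 ⇒ K_a = 17/3 ⇒ K = (17/3)/(17/60) = 20.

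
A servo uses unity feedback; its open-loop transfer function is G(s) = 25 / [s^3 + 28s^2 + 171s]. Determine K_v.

25/171

Factoring s from the denominator leaves a polynomial with constant term 171, so the system is type 1.
K_v = lim_{s→0} s·G(s) = 25 / 171 = 25/171.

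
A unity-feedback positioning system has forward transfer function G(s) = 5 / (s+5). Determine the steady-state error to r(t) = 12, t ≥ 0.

6

No free integrators in G(s): this is a type 0 system.
K_p = lim_{s→0} G(s) = 5 / (5) = 1.
e_ss = 12/(1 + K_p) = 12/2 = 6.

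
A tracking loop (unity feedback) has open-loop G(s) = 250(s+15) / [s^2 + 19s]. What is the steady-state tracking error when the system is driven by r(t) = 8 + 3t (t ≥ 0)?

0.0152

Lowest-order denominator term is 19s, so the open loop has 1 pole at the origin → type 1 system. Treating each term separately:
  • 8: tracked with zero error.
  • 3t: e_ss = 3/K_v with K_v=3750/19 → 0.0152.
Total e_ss = 0.0152.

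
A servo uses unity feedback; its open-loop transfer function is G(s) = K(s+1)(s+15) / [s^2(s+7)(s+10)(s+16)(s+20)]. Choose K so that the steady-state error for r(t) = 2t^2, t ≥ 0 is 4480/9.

12

Two free integrators in G(s): this is a type 2 system.
K_a = lim_{s→0} s^2·G(s) = K·1·15 / (7·10·16·20) = (3/4480)·K.
e_ss = 4/K_a = 4480/9 ⇒ K_a = 9/1120 ⇒ K = (9/1120)/(3/4480) = 12.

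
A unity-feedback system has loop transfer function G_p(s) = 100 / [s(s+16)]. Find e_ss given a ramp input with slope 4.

0.64

One free integrator in G_p(s): this is a type 1 system.
K_v = lim_{s→0} s·G_p(s) = 100 / (16) = 6.25.
e_ss = 4/K_v = 4/6.25 = 0.64.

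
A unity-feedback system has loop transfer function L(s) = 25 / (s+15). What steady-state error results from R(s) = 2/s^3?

infinity

The open loop has no poles at the origin → type 0 system.
K_a = lim_{s→0} s^2·L(s) = 0; the steady-state error to this parabolic input grows without bound.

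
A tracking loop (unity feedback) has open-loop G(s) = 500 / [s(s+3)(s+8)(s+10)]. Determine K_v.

The open loop has one pole at the origin → type 1 system.
K_v = lim_{s→0} s·G(s) = 500 / (3·8·10) = 25/12.

25/12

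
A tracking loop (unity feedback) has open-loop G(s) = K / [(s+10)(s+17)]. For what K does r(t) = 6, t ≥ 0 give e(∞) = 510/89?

8

No free integrators in G(s): this is a type 0 system.
K_p = lim_{s→0} G(s) = K / (10·17) = (1/170)·K.
e_ss = 6/(1 + K_p) = 510/89 ⇒ 1 + (1/170)·K = 89/85 ⇒ K = 8.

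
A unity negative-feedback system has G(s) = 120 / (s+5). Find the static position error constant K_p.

G(s) has no factors of s in the denominator, so the system is type 0.
K_p = lim_{s→0} G(s) = 120 / (5) = 24.

24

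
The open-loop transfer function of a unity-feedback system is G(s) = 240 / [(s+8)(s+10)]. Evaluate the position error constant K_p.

3

System type = 0 (no poles at s=0).
K_p = lim_{s→0} G(s) = 240 / (8·10) = 3.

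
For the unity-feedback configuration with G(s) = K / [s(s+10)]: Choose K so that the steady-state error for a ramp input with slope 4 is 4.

G(s) has one factor of s in the denominator, so the system is type 1.
K_v = lim_{s→0} s·G(s) = K / (10) = 0.1·K.
e_ss = 4/K_v = 4 ⇒ K_v = 1 ⇒ K = 1/0.1 = 10.

10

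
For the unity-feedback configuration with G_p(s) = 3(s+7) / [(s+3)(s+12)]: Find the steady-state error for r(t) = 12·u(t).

No free integrators in G_p(s): this is a type 0 system.
K_p = lim_{s→0} G_p(s) = 3·7 / (3·12) = 7/12.
e_ss = 12/(1 + K_p) = 12/(19/12) = 144/19.

144/19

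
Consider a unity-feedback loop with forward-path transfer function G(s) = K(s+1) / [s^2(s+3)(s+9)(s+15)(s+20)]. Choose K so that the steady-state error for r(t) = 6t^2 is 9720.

10

Two free integrators in G(s): this is a type 2 system.
K_a = lim_{s→0} s^2·G(s) = K·1 / (3·9·15·20) = (1/8100)·K.
e_ss = 12/K_a = 9720 ⇒ K_a = 1/810 ⇒ K = (1/810)/(1/8100) = 10.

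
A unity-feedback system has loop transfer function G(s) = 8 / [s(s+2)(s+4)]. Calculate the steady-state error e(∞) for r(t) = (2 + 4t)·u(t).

4

The open loop has one pole at the origin → type 1 system. By superposition:
  • 2: tracked with zero error.
  • 4t: e_ss = 4/K_v with K_v=1 → 4.
Total e_ss = 4.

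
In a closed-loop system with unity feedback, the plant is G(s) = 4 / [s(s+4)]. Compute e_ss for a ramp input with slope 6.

G(s) has one factor of s in the denominator, so the system is type 1.
K_v = lim_{s→0} s·G(s) = 4 / (4) = 1.
e_ss = 6/K_v = 6/1 = 6.

6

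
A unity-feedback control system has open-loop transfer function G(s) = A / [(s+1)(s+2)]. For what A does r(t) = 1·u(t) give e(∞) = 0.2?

8

G(s) has no factors of s in the denominator, so the system is type 0.
K_p = lim_{s→0} G(s) = A / (1·2) = 0.5·A.
e_ss = 1/(1 + K_p) = 0.2 ⇒ 1 + 0.5·A = 5 ⇒ A = 8.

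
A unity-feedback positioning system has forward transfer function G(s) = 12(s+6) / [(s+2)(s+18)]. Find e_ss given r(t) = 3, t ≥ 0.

G(s) has no factors of s in the denominator, so the system is type 0.
K_p = lim_{s→0} G(s) = 12·6 / (2·18) = 2.
e_ss = 3/(1 + K_p) = 3/3 = 1.

1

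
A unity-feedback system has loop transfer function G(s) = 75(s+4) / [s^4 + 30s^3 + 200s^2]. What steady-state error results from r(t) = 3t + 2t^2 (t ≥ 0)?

Lowest-order denominator term is 200s^2, so the open loop has 2 poles at the origin → type 2 system. Treating each term separately:
  • 3t: tracked with zero error.
  • 2t^2: e_ss = 4/K_a with K_a=1.5 → 8/3.
Total e_ss = 8/3.

8/3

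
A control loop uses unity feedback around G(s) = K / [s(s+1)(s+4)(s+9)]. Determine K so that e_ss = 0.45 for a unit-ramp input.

80

System type = 1 (one pole at s=0).
K_v = lim_{s→0} s·G(s) = K / (1·4·9) = (1/36)·K.
e_ss = 1/K_v = 0.45 ⇒ K_v = 20/9 ⇒ K = (20/9)/(1/36) = 80.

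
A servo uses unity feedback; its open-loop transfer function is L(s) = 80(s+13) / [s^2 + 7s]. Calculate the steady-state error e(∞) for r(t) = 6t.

21/520

The denominator has no term below 7s — 1 pole at s=0, type 1.
K_v = lim_{s→0} s·L(s) = 80·13 / 7 = 1040/7.
e_ss = 6/K_v = 6/(1040/7) = 21/520.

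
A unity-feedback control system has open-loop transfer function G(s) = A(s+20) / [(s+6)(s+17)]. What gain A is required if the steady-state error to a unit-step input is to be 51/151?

No free integrators in G(s): this is a type 0 system.
K_p = lim_{s→0} G(s) = A·20 / (6·17) = (10/51)·A.
e_ss = 1/(1 + K_p) = 51/151 ⇒ 1 + (10/51)·A = 151/51 ⇒ A = 10.

10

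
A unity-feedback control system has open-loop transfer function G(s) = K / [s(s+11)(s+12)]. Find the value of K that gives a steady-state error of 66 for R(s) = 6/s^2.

The open loop has one pole at the origin → type 1 system.
K_v = lim_{s→0} s·G(s) = K / (11·12) = (1/132)·K.
e_ss = 6/K_v = 66 ⇒ K_v = 1/11 ⇒ K = (1/11)/(1/132) = 12.

12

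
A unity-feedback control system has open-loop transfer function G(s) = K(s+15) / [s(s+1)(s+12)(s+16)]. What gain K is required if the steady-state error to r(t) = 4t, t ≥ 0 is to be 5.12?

G(s) has one factor of s in the denominator, so the system is type 1.
K_v = lim_{s→0} s·G(s) = K·15 / (1·12·16) = (5/64)·K.
e_ss = 4/K_v = 5.12 ⇒ K_v = 25/32 ⇒ K = (25/32)/(5/64) = 10.

10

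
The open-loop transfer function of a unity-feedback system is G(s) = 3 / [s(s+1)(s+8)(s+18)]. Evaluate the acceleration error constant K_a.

0

The open loop has one pole at the origin → type 1 system.
K_a = lim_{s→0} s^2·G(s) = 0 (the extra factor of s kills the finite limit).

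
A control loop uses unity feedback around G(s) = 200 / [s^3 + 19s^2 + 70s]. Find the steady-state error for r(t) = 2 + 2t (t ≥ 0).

Factoring s from the denominator leaves a polynomial with constant term 70, so the system is type 1. By superposition:
  • 2: tracked with zero error.
  • 2t: e_ss = 2/K_v with K_v=20/7 → 0.7.
Total e_ss = 0.7.

0.7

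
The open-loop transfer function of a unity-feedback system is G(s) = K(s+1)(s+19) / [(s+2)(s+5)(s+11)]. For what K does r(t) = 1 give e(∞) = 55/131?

8

G(s) has no factors of s in the denominator, so the system is type 0.
K_p = lim_{s→0} G(s) = K·1·19 / (2·5·11) = (19/110)·K.
e_ss = 1/(1 + K_p) = 55/131 ⇒ 1 + (19/110)·K = 131/55 ⇒ K = 8.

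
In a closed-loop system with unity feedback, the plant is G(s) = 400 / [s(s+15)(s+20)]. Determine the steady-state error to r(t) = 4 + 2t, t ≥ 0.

One free integrator in G(s): this is a type 1 system. Treating each term separately:
  • 4: tracked with zero error.
  • 2t: e_ss = 2/K_v with K_v=4/3 → 1.5.
Total e_ss = 1.5.

1.5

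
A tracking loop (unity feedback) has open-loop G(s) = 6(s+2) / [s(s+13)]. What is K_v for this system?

12/13

One free integrator in G(s): this is a type 1 system.
K_v = lim_{s→0} s·G(s) = 6·2 / (13) = 12/13.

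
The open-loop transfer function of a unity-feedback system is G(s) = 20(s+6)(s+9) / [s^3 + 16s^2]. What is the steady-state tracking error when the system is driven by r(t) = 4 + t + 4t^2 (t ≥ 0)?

The denominator has no term below 16s^2 — 2 poles at s=0, type 2. By superposition:
  • 4: tracked with zero error.
  • t: tracked with zero error.
  • 4t^2: e_ss = 8/K_a with K_a=67.5 → 16/135.
Total e_ss = 16/135.

16/135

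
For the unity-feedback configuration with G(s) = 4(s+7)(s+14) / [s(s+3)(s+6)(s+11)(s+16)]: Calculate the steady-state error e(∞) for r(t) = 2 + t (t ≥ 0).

The open loop has one pole at the origin → type 1 system. Taking each input component in turn:
  • 2: tracked with zero error.
  • t: e_ss = 1/K_v with K_v=49/396 → 396/49.
Total e_ss = 396/49.

396/49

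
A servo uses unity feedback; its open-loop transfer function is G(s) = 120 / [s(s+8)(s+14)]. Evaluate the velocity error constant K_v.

15/14

System type = 1 (one pole at s=0).
K_v = lim_{s→0} s·G(s) = 120 / (8·14) = 15/14.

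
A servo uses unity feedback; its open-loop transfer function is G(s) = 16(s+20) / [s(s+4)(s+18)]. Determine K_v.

G(s) has one factor of s in the denominator, so the system is type 1.
K_v = lim_{s→0} s·G(s) = 16·20 / (4·18) = 40/9.

40/9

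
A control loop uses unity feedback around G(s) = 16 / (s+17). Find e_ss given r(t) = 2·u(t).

34/33

No free integrators in G(s): this is a type 0 system.
K_p = lim_{s→0} G(s) = 16 / (17) = 16/17.
e_ss = 2/(1 + K_p) = 2/(33/17) = 34/33.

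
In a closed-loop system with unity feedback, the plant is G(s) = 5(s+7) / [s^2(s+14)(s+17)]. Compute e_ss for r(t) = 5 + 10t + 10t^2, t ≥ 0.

Two free integrators in G(s): this is a type 2 system. Treating each term separately:
  • 5: tracked with zero error.
  • 10t: tracked with zero error.
  • 10t^2: e_ss = 20/K_a with K_a=5/34 → 136.
Total e_ss = 136.

136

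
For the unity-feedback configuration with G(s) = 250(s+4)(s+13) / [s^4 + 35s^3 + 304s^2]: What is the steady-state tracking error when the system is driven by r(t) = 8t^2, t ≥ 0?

608/1625

Factoring s^2 from the denominator leaves a polynomial with constant term 304, so the system is type 2.
K_a = lim_{s→0} s^2·G(s) = 250·4·13 / 304 = 1625/38.
r(t) = 8t^2 gives R(s) = 16/s^3.
e_ss = 16/K_a = 16/(1625/38) = 608/1625.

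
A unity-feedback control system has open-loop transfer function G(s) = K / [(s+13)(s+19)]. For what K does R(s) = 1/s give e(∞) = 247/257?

The open loop has no poles at the origin → type 0 system.
K_p = lim_{s→0} G(s) = K / (13·19) = (1/247)·K.
e_ss = 1/(1 + K_p) = 247/257 ⇒ 1 + (1/247)·K = 257/247 ⇒ K = 10.

10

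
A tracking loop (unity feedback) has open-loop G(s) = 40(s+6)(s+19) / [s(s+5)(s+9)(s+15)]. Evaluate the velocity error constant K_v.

304/45

The open loop has one pole at the origin → type 1 system.
K_v = lim_{s→0} s·G(s) = 40·6·19 / (5·9·15) = 304/45.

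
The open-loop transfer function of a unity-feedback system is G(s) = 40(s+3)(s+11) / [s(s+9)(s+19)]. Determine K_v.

One free integrator in G(s): this is a type 1 system.
K_v = lim_{s→0} s·G(s) = 40·3·11 / (9·19) = 440/57.

440/57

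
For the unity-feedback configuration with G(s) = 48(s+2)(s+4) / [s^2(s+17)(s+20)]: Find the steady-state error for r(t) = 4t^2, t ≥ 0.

G(s) has two factors of s in the denominator, so the system is type 2.
K_a = lim_{s→0} s^2·G(s) = 48·2·4 / (17·20) = 96/85.
r(t) = 4t^2 gives R(s) = 8/s^3.
e_ss = 8/K_a = 8/(96/85) = 85/12.

85/12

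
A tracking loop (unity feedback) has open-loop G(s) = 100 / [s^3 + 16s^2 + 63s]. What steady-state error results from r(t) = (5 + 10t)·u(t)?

Lowest-order denominator term is 63s, so the open loop has 1 pole at the origin → type 1 system. Treating each term separately:
  • 5: tracked with zero error.
  • 10t: e_ss = 10/K_v with K_v=100/63 → 6.3.
Total e_ss = 6.3.

6.3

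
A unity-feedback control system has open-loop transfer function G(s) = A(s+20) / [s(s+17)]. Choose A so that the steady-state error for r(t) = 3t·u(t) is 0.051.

50

The open loop has one pole at the origin → type 1 system.
K_v = lim_{s→0} s·G(s) = A·20 / (17) = (20/17)·A.
e_ss = 3/K_v = 0.051 ⇒ K_v = 1000/17 ⇒ A = (1000/17)/(20/17) = 50.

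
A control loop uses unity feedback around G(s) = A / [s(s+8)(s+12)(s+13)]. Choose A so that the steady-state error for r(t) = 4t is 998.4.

5

G(s) has one factor of s in the denominator, so the system is type 1.
K_v = lim_{s→0} s·G(s) = A / (8·12·13) = (1/1248)·A.
e_ss = 4/K_v = 998.4 ⇒ K_v = 5/1248 ⇒ A = (5/1248)/(1/1248) = 5.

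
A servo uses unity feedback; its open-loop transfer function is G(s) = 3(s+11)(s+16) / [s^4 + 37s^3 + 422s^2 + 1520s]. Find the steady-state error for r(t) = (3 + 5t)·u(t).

Lowest-order denominator term is 1520s, so the open loop has 1 pole at the origin → type 1 system. Treating each term separately:
  • 3: tracked with zero error.
  • 5t: e_ss = 5/K_v with K_v=33/95 → 475/33.
Total e_ss = 475/33.

475/33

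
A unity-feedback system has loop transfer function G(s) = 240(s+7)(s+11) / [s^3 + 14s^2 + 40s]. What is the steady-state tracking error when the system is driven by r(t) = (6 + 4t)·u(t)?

2/231

The denominator has no term below 40s — 1 pole at s=0, type 1. Taking each input component in turn:
  • 6: tracked with zero error.
  • 4t: e_ss = 4/K_v with K_v=462 → 2/231.
Total e_ss = 2/231.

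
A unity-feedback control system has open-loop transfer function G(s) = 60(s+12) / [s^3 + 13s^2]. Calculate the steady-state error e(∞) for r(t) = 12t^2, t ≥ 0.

The denominator has no term below 13s^2 — 2 poles at s=0, type 2.
K_a = lim_{s→0} s^2·G(s) = 60·12 / 13 = 720/13.
r(t) = 12t^2 gives R(s) = 24/s^3.
e_ss = 24/K_a = 24/(720/13) = 13/30.

13/30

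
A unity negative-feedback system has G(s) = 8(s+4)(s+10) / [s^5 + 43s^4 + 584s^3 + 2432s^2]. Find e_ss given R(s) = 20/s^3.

The denominator has no term below 2432s^2 — 2 poles at s=0, type 2.
K_a = lim_{s→0} s^2·G(s) = 8·4·10 / 2432 = 5/38.
r(t) = 10t^2 gives R(s) = 20/s^3.
e_ss = 20/K_a = 20/(5/38) = 152.

152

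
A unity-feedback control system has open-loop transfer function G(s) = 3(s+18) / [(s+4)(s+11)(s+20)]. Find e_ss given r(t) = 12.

5280/467

No free integrators in G(s): this is a type 0 system.
K_p = lim_{s→0} G(s) = 3·18 / (4·11·20) = 27/440.
e_ss = 12/(1 + K_p) = 12/(467/440) = 5280/467.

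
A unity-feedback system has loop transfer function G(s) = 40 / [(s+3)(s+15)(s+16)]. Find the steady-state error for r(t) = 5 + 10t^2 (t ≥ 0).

infinity

No free integrators in G(s): this is a type 0 system. By superposition:
  • 5: e_ss = 5/(1+K_p) with K_p=1/18 → 90/19.
  • 10t^2: a type-0 system cannot track it, e_ss → ∞.
The unbounded component dominates.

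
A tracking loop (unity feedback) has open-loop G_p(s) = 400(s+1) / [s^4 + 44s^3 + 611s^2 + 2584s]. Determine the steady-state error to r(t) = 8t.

51.68

Factoring s from the denominator leaves a polynomial with constant term 2584, so the system is type 1.
K_v = lim_{s→0} s·G_p(s) = 400·1 / 2584 = 50/323.
e_ss = 8/K_v = 8/(50/323) = 51.68.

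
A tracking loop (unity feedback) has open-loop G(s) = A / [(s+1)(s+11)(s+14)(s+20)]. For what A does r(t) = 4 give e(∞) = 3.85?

120

System type = 0 (no poles at s=0).
K_p = lim_{s→0} G(s) = A / (1·11·14·20) = (1/3080)·A.
e_ss = 4/(1 + K_p) = 3.85 ⇒ 1 + (1/3080)·A = 80/77 ⇒ A = 120.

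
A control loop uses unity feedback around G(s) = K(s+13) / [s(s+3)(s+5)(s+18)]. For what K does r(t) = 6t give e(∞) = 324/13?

One free integrator in G(s): this is a type 1 system.
K_v = lim_{s→0} s·G(s) = K·13 / (3·5·18) = (13/270)·K.
e_ss = 6/K_v = 324/13 ⇒ K_v = 13/54 ⇒ K = (13/54)/(13/270) = 5.

5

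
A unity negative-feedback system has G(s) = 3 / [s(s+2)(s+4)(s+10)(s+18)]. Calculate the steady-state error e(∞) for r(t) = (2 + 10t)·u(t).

4800

System type = 1 (one pole at s=0). Taking each input component in turn:
  • 2: tracked with zero error.
  • 10t: e_ss = 10/K_v with K_v=1/480 → 4800.
Total e_ss = 4800.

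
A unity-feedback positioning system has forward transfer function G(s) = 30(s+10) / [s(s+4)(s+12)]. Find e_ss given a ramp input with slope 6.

The open loop has one pole at the origin → type 1 system.
K_v = lim_{s→0} s·G(s) = 30·10 / (4·12) = 6.25.
e_ss = 6/K_v = 6/6.25 = 0.96.

0.96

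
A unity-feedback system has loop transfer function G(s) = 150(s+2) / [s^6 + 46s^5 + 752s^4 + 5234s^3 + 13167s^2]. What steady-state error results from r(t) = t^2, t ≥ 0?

87.78

The denominator has no term below 13167s^2 — 2 poles at s=0, type 2.
K_a = lim_{s→0} s^2·G(s) = 150·2 / 13167 = 100/4389.
r(t) = t^2 gives R(s) = 2/s^3.
e_ss = 2/K_a = 2/(100/4389) = 87.78.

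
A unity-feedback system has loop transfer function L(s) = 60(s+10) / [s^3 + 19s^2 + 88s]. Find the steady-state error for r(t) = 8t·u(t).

Factoring s from the denominator leaves a polynomial with constant term 88, so the system is type 1.
K_v = lim_{s→0} s·L(s) = 60·10 / 88 = 75/11.
e_ss = 8/K_v = 8/(75/11) = 88/75.

88/75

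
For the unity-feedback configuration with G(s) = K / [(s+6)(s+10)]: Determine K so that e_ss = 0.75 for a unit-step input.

20

System type = 0 (no poles at s=0).
K_p = lim_{s→0} G(s) = K / (6·10) = (1/60)·K.
e_ss = 1/(1 + K_p) = 0.75 ⇒ 1 + (1/60)·K = 4/3 ⇒ K = 20.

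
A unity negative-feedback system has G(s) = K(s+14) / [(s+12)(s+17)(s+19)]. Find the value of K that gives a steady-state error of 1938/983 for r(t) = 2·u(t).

No free integrators in G(s): this is a type 0 system.
K_p = lim_{s→0} G(s) = K·14 / (12·17·19) = (7/1938)·K.
e_ss = 2/(1 + K_p) = 1938/983 ⇒ 1 + (7/1938)·K = 983/969 ⇒ K = 4.

4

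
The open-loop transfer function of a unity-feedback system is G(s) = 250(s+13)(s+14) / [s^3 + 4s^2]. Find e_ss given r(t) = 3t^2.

Lowest-order denominator term is 4s^2, so the open loop has 2 poles at the origin → type 2 system.
K_a = lim_{s→0} s^2·G(s) = 250·13·14 / 4 = 11375.
r(t) = 3t^2 gives R(s) = 6/s^3.
e_ss = 6/K_a = 6/11375.

6/11375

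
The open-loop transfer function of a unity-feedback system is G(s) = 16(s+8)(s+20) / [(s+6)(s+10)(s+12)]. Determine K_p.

System type = 0 (no poles at s=0).
K_p = lim_{s→0} G(s) = 16·8·20 / (6·10·12) = 32/9.

32/9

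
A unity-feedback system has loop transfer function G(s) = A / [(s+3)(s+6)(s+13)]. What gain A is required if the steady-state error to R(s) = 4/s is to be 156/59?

120

The open loop has no poles at the origin → type 0 system.
K_p = lim_{s→0} G(s) = A / (3·6·13) = (1/234)·A.
e_ss = 4/(1 + K_p) = 156/59 ⇒ 1 + (1/234)·A = 59/39 ⇒ A = 120.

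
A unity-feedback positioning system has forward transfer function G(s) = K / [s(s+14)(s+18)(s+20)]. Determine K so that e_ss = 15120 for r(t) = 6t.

One free integrator in G(s): this is a type 1 system.
K_v = lim_{s→0} s·G(s) = K / (14·18·20) = (1/5040)·K.
e_ss = 6/K_v = 15120 ⇒ K_v = 1/2520 ⇒ K = (1/2520)/(1/5040) = 2.

2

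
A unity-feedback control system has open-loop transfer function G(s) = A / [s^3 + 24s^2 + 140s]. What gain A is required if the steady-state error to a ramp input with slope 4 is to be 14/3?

Lowest-order denominator term is 140s, so the open loop has 1 pole at the origin → type 1 system.
K_v = lim_{s→0} s·G(s) = A / 140 = (1/140)·A.
e_ss = 4/K_v = 14/3 ⇒ K_v = 6/7 ⇒ A = (6/7)/(1/140) = 120.

120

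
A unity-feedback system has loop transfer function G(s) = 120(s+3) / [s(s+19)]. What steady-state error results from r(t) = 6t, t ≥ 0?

19/60

System type = 1 (one pole at s=0).
K_v = lim_{s→0} s·G(s) = 120·3 / (19) = 360/19.
e_ss = 6/K_v = 6/(360/19) = 19/60.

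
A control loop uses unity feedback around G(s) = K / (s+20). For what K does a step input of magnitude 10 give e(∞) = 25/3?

G(s) has no factors of s in the denominator, so the system is type 0.
K_p = lim_{s→0} G(s) = K / (20) = 0.05·K.
e_ss = 10/(1 + K_p) = 25/3 ⇒ 1 + 0.05·K = 1.2 ⇒ K = 4.

4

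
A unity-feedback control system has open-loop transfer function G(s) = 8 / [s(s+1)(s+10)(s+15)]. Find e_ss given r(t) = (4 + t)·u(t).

One free integrator in G(s): this is a type 1 system. By superposition:
  • 4: tracked with zero error.
  • t: e_ss = 1/K_v with K_v=4/75 → 18.75.
Total e_ss = 18.75.

18.75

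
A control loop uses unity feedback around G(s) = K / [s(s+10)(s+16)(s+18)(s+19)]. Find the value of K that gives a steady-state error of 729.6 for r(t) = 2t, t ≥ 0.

G(s) has one factor of s in the denominator, so the system is type 1.
K_v = lim_{s→0} s·G(s) = K / (10·16·18·19) = (1/54720)·K.
e_ss = 2/K_v = 729.6 ⇒ K_v = 5/1824 ⇒ K = (5/1824)/(1/54720) = 150.

150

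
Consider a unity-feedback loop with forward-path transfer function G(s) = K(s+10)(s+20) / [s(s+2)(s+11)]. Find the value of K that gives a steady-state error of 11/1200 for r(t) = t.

One free integrator in G(s): this is a type 1 system.
K_v = lim_{s→0} s·G(s) = K·10·20 / (2·11) = (100/11)·K.
e_ss = 1/K_v = 11/1200 ⇒ K_v = 1200/11 ⇒ K = (1200/11)/(100/11) = 12.

12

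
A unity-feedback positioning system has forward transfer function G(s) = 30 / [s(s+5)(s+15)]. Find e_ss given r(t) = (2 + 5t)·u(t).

12.5

The open loop has one pole at the origin → type 1 system. By superposition:
  • 2: tracked with zero error.
  • 5t: e_ss = 5/K_v with K_v=0.4 → 12.5.
Total e_ss = 12.5.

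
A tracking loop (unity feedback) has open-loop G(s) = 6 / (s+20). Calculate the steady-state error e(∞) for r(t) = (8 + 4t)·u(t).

infinity

The open loop has no poles at the origin → type 0 system. Treating each term separately:
  • 8: e_ss = 8/(1+K_p) with K_p=0.3 → 80/13.
  • 4t: a type-0 system cannot track it, e_ss → ∞.
The unbounded component dominates.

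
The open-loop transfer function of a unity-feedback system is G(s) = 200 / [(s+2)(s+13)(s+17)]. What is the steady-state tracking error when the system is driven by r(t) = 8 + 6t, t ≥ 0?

infinity

No free integrators in G(s): this is a type 0 system. Treating each term separately:
  • 8: e_ss = 8/(1+K_p) with K_p=100/221 → 1768/321.
  • 6t: a type-0 system cannot track it, e_ss → ∞.
The unbounded component dominates.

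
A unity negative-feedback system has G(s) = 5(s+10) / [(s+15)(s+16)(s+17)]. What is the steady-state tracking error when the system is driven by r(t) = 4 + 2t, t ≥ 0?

infinity

No free integrators in G(s): this is a type 0 system. Taking each input component in turn:
  • 4: e_ss = 4/(1+K_p) with K_p=5/408 → 1632/413.
  • 2t: a type-0 system cannot track it, e_ss → ∞.
The unbounded component dominates.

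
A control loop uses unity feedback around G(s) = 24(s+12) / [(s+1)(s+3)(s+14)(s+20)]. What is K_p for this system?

12/35

G(s) has no factors of s in the denominator, so the system is type 0.
K_p = lim_{s→0} G(s) = 24·12 / (1·3·14·20) = 12/35.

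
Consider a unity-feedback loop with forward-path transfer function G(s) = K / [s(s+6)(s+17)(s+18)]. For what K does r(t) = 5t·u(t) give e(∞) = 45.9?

One free integrator in G(s): this is a type 1 system.
K_v = lim_{s→0} s·G(s) = K / (6·17·18) = (1/1836)·K.
e_ss = 5/K_v = 45.9 ⇒ K_v = 50/459 ⇒ K = (50/459)/(1/1836) = 200.

200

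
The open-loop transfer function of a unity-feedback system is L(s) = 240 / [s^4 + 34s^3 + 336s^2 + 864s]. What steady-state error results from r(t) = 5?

0

Lowest-order denominator term is 864s, so the open loop has 1 pole at the origin → type 1 system.
A type-1 system has K_p = ∞, so it tracks a step input with zero steady-state error.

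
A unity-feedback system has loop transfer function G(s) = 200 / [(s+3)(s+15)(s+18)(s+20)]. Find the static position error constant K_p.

1/81

System type = 0 (no poles at s=0).
K_p = lim_{s→0} G(s) = 200 / (3·15·18·20) = 1/81.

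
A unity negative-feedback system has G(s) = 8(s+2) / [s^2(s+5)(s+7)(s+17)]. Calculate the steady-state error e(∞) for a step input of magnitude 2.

G(s) has two factors of s in the denominator, so the system is type 2.
K_p = ∞ for a type-2 system; e_ss to a step is zero.

0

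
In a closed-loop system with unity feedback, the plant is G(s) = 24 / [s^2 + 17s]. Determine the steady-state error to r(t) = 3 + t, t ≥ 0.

17/24

Lowest-order denominator term is 17s, so the open loop has 1 pole at the origin → type 1 system. By superposition:
  • 3: tracked with zero error.
  • t: e_ss = 1/K_v with K_v=24/17 → 17/24.
Total e_ss = 17/24.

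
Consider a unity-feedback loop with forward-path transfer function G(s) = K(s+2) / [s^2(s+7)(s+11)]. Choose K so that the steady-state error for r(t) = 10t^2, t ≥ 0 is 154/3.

G(s) has two factors of s in the denominator, so the system is type 2.
K_a = lim_{s→0} s^2·G(s) = K·2 / (7·11) = (2/77)·K.
e_ss = 20/K_a = 154/3 ⇒ K_a = 30/77 ⇒ K = (30/77)/(2/77) = 15.

15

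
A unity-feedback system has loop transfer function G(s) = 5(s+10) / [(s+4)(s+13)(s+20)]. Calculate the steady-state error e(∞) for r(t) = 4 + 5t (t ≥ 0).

infinity

The open loop has no poles at the origin → type 0 system. By superposition:
  • 4: e_ss = 4/(1+K_p) with K_p=5/104 → 416/109.
  • 5t: a type-0 system cannot track it, e_ss → ∞.
The unbounded component dominates.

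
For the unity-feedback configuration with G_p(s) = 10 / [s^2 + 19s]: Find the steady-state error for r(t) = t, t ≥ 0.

1.9

Factoring s from the denominator leaves a polynomial with constant term 19, so the system is type 1.
K_v = lim_{s→0} s·G_p(s) = 10 / 19 = 10/19.
e_ss = 1/K_v = 1/(10/19) = 1.9.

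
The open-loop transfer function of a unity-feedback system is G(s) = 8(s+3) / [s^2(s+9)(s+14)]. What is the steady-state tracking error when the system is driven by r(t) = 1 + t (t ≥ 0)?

0

Two free integrators in G(s): this is a type 2 system. By superposition:
  • 1: tracked with zero error.
  • t: tracked with zero error.
Total e_ss = 0.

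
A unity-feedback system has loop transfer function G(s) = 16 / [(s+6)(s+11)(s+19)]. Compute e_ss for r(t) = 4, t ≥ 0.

System type = 0 (no poles at s=0).
K_p = lim_{s→0} G(s) = 16 / (6·11·19) = 8/627.
e_ss = 4/(1 + K_p) = 4/(635/627) = 2508/635.

2508/635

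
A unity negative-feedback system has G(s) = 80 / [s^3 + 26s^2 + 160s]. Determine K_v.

0.5

Factoring s from the denominator leaves a polynomial with constant term 160, so the system is type 1.
K_v = lim_{s→0} s·G(s) = 80 / 160 = 0.5.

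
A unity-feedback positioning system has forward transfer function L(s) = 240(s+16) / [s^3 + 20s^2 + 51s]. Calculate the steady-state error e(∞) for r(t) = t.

17/1280

Factoring s from the denominator leaves a polynomial with constant term 51, so the system is type 1.
K_v = lim_{s→0} s·L(s) = 240·16 / 51 = 1280/17.
e_ss = 1/K_v = 1/(1280/17) = 17/1280.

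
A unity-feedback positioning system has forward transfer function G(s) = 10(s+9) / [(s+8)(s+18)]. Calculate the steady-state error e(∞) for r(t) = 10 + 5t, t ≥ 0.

infinity

The open loop has no poles at the origin → type 0 system. Treating each term separately:
  • 10: e_ss = 10/(1+K_p) with K_p=0.625 → 80/13.
  • 5t: a type-0 system cannot track it, e_ss → ∞.
The unbounded component dominates.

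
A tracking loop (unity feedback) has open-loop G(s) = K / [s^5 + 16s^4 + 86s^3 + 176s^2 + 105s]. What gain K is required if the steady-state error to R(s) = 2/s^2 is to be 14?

The denominator has no term below 105s — 1 pole at s=0, type 1.
K_v = lim_{s→0} s·G(s) = K / 105 = (1/105)·K.
e_ss = 2/K_v = 14 ⇒ K_v = 1/7 ⇒ K = (1/7)/(1/105) = 15.

15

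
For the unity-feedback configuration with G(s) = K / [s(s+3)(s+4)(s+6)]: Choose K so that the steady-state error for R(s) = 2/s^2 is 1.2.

120

System type = 1 (one pole at s=0).
K_v = lim_{s→0} s·G(s) = K / (3·4·6) = (1/72)·K.
e_ss = 2/K_v = 1.2 ⇒ K_v = 5/3 ⇒ K = (5/3)/(1/72) = 120.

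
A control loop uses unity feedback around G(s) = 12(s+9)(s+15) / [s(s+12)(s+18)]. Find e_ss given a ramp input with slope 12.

System type = 1 (one pole at s=0).
K_v = lim_{s→0} s·G(s) = 12·9·15 / (12·18) = 7.5.
e_ss = 12/K_v = 12/7.5 = 1.6.

1.6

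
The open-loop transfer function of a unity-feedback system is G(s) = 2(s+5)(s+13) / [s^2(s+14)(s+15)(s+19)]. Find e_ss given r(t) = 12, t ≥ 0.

0

G(s) has two factors of s in the denominator, so the system is type 2.
K_p = ∞ for a type-2 system; e_ss to a step is zero.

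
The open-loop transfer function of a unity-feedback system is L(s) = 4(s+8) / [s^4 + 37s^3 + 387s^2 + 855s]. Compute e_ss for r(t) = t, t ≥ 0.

Lowest-order denominator term is 855s, so the open loop has 1 pole at the origin → type 1 system.
K_v = lim_{s→0} s·L(s) = 4·8 / 855 = 32/855.
e_ss = 1/K_v = 1/(32/855) = 855/32.

855/32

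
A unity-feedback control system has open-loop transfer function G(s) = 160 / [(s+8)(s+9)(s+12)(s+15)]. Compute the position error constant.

No free integrators in G(s): this is a type 0 system.
K_p = lim_{s→0} G(s) = 160 / (8·9·12·15) = 1/81.

1/81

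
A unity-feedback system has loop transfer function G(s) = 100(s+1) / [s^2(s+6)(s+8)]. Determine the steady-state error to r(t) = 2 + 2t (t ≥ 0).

0

The open loop has two poles at the origin → type 2 system. Treating each term separately:
  • 2: tracked with zero error.
  • 2t: tracked with zero error.
Total e_ss = 0.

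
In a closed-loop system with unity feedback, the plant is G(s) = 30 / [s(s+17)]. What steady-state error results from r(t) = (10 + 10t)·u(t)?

System type = 1 (one pole at s=0). By superposition:
  • 10: tracked with zero error.
  • 10t: e_ss = 10/K_v with K_v=30/17 → 17/3.
Total e_ss = 17/3.

17/3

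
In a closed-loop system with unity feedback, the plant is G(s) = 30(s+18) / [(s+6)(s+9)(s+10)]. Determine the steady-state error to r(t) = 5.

G(s) has no factors of s in the denominator, so the system is type 0.
K_p = lim_{s→0} G(s) = 30·18 / (6·9·10) = 1.
e_ss = 5/(1 + K_p) = 5/2 = 2.5.

2.5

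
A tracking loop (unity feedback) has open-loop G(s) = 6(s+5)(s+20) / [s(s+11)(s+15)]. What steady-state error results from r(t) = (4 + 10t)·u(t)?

G(s) has one factor of s in the denominator, so the system is type 1. Taking each input component in turn:
  • 4: tracked with zero error.
  • 10t: e_ss = 10/K_v with K_v=40/11 → 2.75.
Total e_ss = 2.75.

2.75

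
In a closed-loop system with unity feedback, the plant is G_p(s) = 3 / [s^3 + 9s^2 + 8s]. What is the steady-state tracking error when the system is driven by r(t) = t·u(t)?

Factoring s from the denominator leaves a polynomial with constant term 8, so the system is type 1.
K_v = lim_{s→0} s·G_p(s) = 3 / 8 = 0.375.
e_ss = 1/K_v = 1/0.375 = 8/3.

8/3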